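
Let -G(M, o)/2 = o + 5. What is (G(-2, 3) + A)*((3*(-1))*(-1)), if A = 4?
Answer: -36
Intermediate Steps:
G(M, o) = -10 - 2*o (G(M, o) = -2*(o + 5) = -2*(5 + o) = -10 - 2*o)
(G(-2, 3) + A)*((3*(-1))*(-1)) = ((-10 - 2*3) + 4)*((3*(-1))*(-1)) = ((-10 - 6) + 4)*(-3*(-1)) = (-16 + 4)*3 = -12*3 = -36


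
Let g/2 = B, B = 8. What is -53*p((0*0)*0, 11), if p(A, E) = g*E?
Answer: -9328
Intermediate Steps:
g = 16 (g = 2*8 = 16)
p(A, E) = 16*E
-53*p((0*0)*0, 11) = -848*11 = -53*176 = -9328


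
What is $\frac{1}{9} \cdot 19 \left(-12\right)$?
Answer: $- \frac{76}{3} \approx -25.333$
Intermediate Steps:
$\frac{1}{9} \cdot 19 \left(-12\right) = \frac{19}{9} \left(-12\right) = - \frac{76}{3}$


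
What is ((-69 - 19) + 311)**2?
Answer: 49729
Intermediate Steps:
((-69 - 19) + 311)**2 = (-88 + 311)**2 = 223**2 = 49729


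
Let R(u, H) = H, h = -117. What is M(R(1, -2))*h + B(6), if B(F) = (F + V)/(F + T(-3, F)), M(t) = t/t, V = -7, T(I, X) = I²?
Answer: -1756/15 ≈ -117.07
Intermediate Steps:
M(t) = 1
B(F) = (-7 + F)/(9 + F) (B(F) = (F - 7)/(F + (-3)²) = (-7 + F)/(F + 9) = (-7 + F)/(9 + F))
M(R(1, -2))*h + B(6) = 1*(-117) + (-7 + 6)/(9 + 6) = -117 - 1/15 = -1756/15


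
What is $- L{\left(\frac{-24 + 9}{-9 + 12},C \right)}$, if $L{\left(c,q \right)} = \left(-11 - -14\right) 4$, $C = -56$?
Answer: $-12$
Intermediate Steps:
$L{\left(c,q \right)} = 12$ ($L{\left(c,q \right)} = \left(-11 + 14\right) 4 = 3 \cdot 4 = 12$)
$- L{\left(\frac{-24 + 9}{-9 + 12},C \right)} = \left(-1\right) 12 = -12$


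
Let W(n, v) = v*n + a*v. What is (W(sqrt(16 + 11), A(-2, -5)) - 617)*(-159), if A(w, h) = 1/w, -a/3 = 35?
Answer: 179511/2 + 477*sqrt(3)/2 ≈ 90169.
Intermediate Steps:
a = -105 (a = -3*35 = -105)
A(w, h) = 1/w
W(n, v) = -105*v + n*v (W(n, v) = v*n - 105*v = n*v - 105*v = -105*v + n*v)
(W(sqrt(16 + 11), A(-2, -5)) - 617)*(-159) = ((-105 + sqrt(16 + 11))/(-2) - 617)*(-159) = (-(-105 + sqrt(27))/2 - 617)*(-159) = (-(-105 + 3*sqrt(3))/2 - 617)*(-159) = ((105/2 - 3*sqrt(3)/2) - 617)*(-159) = (-1129/2 - 3*sqrt(3)/2)*(-159) = 179511/2 + 477*sqrt(3)/2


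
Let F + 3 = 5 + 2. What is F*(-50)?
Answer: -200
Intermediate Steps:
F = 4 (F = -3 + (5 + 2) = -3 + 7 = 4)
F*(-50) = 4*(-50) = -200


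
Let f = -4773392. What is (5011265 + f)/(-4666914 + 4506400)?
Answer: -237873/160514 ≈ -1.4819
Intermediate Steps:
(5011265 + f)/(-4666914 + 4506400) = (5011265 - 4773392)/(-4666914 + 4506400) = 237873/(-160514) = 237873*(-1/160514) = -237873/160514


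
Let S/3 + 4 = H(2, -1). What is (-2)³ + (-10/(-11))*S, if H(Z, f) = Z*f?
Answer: -268/11 ≈ -24.364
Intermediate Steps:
S = -18 (S = -12 + 3*(2*(-1)) = -12 + 3*(-2) = -12 - 6 = -18)
(-2)³ + (-10/(-11))*S = (-2)³ - 10/(-11)*(-18) = -8 - 10*(-1/11)*(-18) = -8 + (10/11)*(-18) = -8 - 180/11 = -268/11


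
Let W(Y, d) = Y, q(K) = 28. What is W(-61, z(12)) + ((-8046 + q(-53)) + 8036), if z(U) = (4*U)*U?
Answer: -43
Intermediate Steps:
z(U) = 4*U**2
W(-61, z(12)) + ((-8046 + q(-53)) + 8036) = -61 + ((-8046 + 28) + 8036) = -61 + (-8018 + 8036) = -61 + 18 = -43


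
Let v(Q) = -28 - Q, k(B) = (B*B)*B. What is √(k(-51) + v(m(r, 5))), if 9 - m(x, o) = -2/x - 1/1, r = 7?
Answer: 5*I*√260071/7 ≈ 364.27*I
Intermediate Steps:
k(B) = B³ (k(B) = B²*B = B³)
m(x, o) = 10 + 2/x (m(x, o) = 9 - (-2/x - 1/1) = 9 - (-2/x - 1*1) = 9 - (-2/x - 1) = 9 - (-1 - 2/x) = 9 + (1 + 2/x) = 10 + 2/x)
√(k(-51) + v(m(r, 5))) = √((-51)³ + (-28 - (10 + 2/7))) = √(-132651 + (-28 - (10 + 2*(⅐)))) = √(-132651 + (-28 - (10 + 2/7))) = √(-132651 + (-28 - 1*72/7)) = √(-132651 + (-28 - 72/7)) = √(-132651 - 268/7) = √(-928825/7) = 5*I*√260071/7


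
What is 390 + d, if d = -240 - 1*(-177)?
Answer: 327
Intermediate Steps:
d = -63 (d = -240 + 177 = -63)
390 + d = 390 - 63 = 327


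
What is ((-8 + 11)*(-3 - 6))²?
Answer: 729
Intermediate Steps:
((-8 + 11)*(-3 - 6))² = (3*(-9))² = (-27)² = 729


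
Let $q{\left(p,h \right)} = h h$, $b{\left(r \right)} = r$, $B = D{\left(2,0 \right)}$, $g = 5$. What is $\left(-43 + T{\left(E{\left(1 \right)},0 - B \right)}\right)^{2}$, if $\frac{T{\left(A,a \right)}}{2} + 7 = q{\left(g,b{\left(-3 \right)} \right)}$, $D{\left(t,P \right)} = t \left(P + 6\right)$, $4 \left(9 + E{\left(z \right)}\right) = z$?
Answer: $1521$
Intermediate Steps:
$E{\left(z \right)} = -9 + \frac{z}{4}$
$D{\left(t,P \right)} = t \left(6 + P\right)$
$B = 12$ ($B = 2 \left(6 + 0\right) = 2 \cdot 6 = 12$)
$q{\left(p,h \right)} = h^{2}$
$T{\left(A,a \right)} = 4$ ($T{\left(A,a \right)} = -14 + 2 \left(-3\right)^{2} = -14 + 2 \cdot 9 = -14 + 18 = 4$)
$\left(-43 + T{\left(E{\left(1 \right)},0 - B \right)}\right)^{2} = \left(-43 + 4\right)^{2} = \left(-39\right)^{2} = 1521$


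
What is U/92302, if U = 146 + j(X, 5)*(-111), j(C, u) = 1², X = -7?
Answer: 5/13186 ≈ 0.00037919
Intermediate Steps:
j(C, u) = 1
U = 35 (U = 146 + 1*(-111) = 146 - 111 = 35)
U/92302 = 35/92302 = 35*(1/92302) = 5/13186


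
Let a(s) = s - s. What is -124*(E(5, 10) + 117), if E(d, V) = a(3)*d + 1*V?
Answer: -15748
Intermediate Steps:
a(s) = 0
E(d, V) = V (E(d, V) = 0*d + 1*V = 0 + V = V)
-124*(E(5, 10) + 117) = -124*(10 + 117) = -124*127 = -15748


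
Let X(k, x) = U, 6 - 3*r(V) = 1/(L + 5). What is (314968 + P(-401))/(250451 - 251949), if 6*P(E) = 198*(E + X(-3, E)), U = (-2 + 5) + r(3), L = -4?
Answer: -43127/214 ≈ -201.53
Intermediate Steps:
r(V) = 5/3 (r(V) = 2 - 1/(3*(-4 + 5)) = 2 - ⅓/1 = 2 - ⅓*1 = 2 - ⅓ = 5/3)
U = 14/3 (U = (-2 + 5) + 5/3 = 3 + 5/3 = 14/3 ≈ 4.6667)
X(k, x) = 14/3
P(E) = 154 + 33*E (P(E) = (198*(E + 14/3))/6 = (198*(14/3 + E))/6 = (924 + 198*E)/6 = 154 + 33*E)
(314968 + P(-401))/(250451 - 251949) = (314968 + (154 + 33*(-401)))/(250451 - 251949) = (314968 + (154 - 13233))/(-1498) = (314968 - 13079)*(-1/1498) = 301889*(-1/1498) = -43127/214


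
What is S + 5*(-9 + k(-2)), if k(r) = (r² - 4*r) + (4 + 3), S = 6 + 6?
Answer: 62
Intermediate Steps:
S = 12
k(r) = 7 + r² - 4*r (k(r) = (r² - 4*r) + 7 = 7 + r² - 4*r)
S + 5*(-9 + k(-2)) = 12 + 5*(-9 + (7 + (-2)² - 4*(-2))) = 12 + 5*(-9 + (7 + 4 + 8)) = 12 + 5*(-9 + 19) = 12 + 5*10 = 12 + 50 = 62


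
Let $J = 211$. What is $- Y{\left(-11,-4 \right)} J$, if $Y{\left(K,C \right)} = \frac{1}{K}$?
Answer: $\frac{211}{11} \approx 19.182$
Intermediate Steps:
$- Y{\left(-11,-4 \right)} J = - \frac{211}{-11} = - \frac{\left(-1\right) 211}{11} = \left(-1\right) \left(- \frac{211}{11}\right) = \frac{211}{11}$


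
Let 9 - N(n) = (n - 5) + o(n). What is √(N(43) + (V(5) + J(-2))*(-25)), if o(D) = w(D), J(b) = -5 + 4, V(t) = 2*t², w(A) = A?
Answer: I*√1297 ≈ 36.014*I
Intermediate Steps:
J(b) = -1
o(D) = D
N(n) = 14 - 2*n (N(n) = 9 - ((n - 5) + n) = 9 - ((-5 + n) + n) = 9 - (-5 + 2*n) = 9 + (5 - 2*n) = 14 - 2*n)
√(N(43) + (V(5) + J(-2))*(-25)) = √((14 - 2*43) + (2*5² - 1)*(-25)) = √((14 - 86) + (2*25 - 1)*(-25)) = √(-72 + (50 - 1)*(-25)) = √(-72 + 49*(-25)) = √(-72 - 1225) = √(-1297) = I*√1297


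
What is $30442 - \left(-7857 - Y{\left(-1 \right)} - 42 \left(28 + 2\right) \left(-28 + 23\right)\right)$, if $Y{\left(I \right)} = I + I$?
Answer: $31997$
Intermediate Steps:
$Y{\left(I \right)} = 2 I$
$30442 - \left(-7857 - Y{\left(-1 \right)} - 42 \left(28 + 2\right) \left(-28 + 23\right)\right) = 30442 + \left(\left(42 \left(28 + 2\right) \left(-28 + 23\right) + 2 \left(-1\right)\right) - -7857\right) = 30442 + \left(\left(42 \cdot 30 \left(-5\right) - 2\right) + 7857\right) = 30442 + \left(\left(42 \left(-150\right) - 2\right) + 7857\right) = 30442 + \left(\left(-6300 - 2\right) + 7857\right) = 30442 + \left(-6302 + 7857\right) = 30442 + 1555 = 31997$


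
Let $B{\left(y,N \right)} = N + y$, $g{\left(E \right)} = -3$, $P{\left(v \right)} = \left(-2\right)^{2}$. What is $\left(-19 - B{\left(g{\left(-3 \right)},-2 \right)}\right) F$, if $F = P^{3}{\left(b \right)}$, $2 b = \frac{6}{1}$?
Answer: $-896$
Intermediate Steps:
$b = 3$ ($b = \frac{6 \cdot 1^{-1}}{2} = \frac{6 \cdot 1}{2} = \frac{1}{2} \cdot 6 = 3$)
$P{\left(v \right)} = 4$
$F = 64$ ($F = 4^{3} = 64$)
$\left(-19 - B{\left(g{\left(-3 \right)},-2 \right)}\right) F = \left(-19 - \left(-2 - 3\right)\right) 64 = \left(-19 - -5\right) 64 = \left(-19 + 5\right) 64 = \left(-14\right) 64 = -896$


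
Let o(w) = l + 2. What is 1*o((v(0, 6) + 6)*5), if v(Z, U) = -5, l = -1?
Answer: 1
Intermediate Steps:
o(w) = 1 (o(w) = -1 + 2 = 1)
1*o((v(0, 6) + 6)*5) = 1*1 = 1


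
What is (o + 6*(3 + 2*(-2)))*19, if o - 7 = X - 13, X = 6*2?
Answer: 0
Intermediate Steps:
X = 12
o = 6 (o = 7 + (12 - 13) = 7 - 1 = 6)
(o + 6*(3 + 2*(-2)))*19 = (6 + 6*(3 + 2*(-2)))*19 = (6 + 6*(3 - 4))*19 = (6 + 6*(-1))*19 = (6 - 6)*19 = 0*19 = 0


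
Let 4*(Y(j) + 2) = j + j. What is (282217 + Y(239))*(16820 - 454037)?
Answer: -246882886173/2 ≈ -1.2344e+11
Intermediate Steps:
Y(j) = -2 + j/2 (Y(j) = -2 + (j + j)/4 = -2 + (2*j)/4 = -2 + j/2)
(282217 + Y(239))*(16820 - 454037) = (282217 + (-2 + (½)*239))*(16820 - 454037) = (282217 + (-2 + 239/2))*(-437217) = (282217 + 235/2)*(-437217) = (564669/2)*(-437217) = -246882886173/2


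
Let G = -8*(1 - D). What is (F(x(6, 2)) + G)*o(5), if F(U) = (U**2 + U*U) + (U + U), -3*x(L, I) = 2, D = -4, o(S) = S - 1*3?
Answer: -728/9 ≈ -80.889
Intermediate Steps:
o(S) = -3 + S (o(S) = S - 3 = -3 + S)
x(L, I) = -2/3 (x(L, I) = -1/3*2 = -2/3)
F(U) = 2*U + 2*U**2 (F(U) = (U**2 + U**2) + 2*U = 2*U**2 + 2*U = 2*U + 2*U**2)
G = -40 (G = -8*(1 - 1*(-4)) = -8*(1 + 4) = -8*5 = -40)
(F(x(6, 2)) + G)*o(5) = (2*(-2/3)*(1 - 2/3) - 40)*(-3 + 5) = (2*(-2/3)*(1/3) - 40)*2 = (-4/9 - 40)*2 = -364/9*2 = -728/9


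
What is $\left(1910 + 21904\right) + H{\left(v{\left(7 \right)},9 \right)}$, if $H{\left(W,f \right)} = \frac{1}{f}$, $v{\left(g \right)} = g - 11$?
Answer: $\frac{214327}{9} \approx 23814.0$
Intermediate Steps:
$v{\left(g \right)} = -11 + g$
$\left(1910 + 21904\right) + H{\left(v{\left(7 \right)},9 \right)} = \left(1910 + 21904\right) + \frac{1}{9} = 23814 + \frac{1}{9} = \frac{214327}{9}$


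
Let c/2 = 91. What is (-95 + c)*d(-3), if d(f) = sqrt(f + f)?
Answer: 87*I*sqrt(6) ≈ 213.11*I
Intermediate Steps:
c = 182 (c = 2*91 = 182)
d(f) = sqrt(2)*sqrt(f) (d(f) = sqrt(2*f) = sqrt(2)*sqrt(f))
(-95 + c)*d(-3) = (-95 + 182)*(sqrt(2)*sqrt(-3)) = 87*(sqrt(2)*(I*sqrt(3))) = 87*(I*sqrt(6)) = 87*I*sqrt(6)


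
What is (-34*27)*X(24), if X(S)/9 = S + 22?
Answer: -380052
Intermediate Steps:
X(S) = 198 + 9*S (X(S) = 9*(S + 22) = 9*(22 + S) = 198 + 9*S)
(-34*27)*X(24) = (-34*27)*(198 + 9*24) = -918*(198 + 216) = -918*414 = -380052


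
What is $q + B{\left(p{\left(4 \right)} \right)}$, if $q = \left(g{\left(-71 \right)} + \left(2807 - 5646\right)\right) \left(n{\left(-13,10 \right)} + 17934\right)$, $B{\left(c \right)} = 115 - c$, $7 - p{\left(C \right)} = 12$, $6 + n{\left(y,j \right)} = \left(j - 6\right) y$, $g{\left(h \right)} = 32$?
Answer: $-50177812$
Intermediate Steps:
$n{\left(y,j \right)} = -6 + y \left(-6 + j\right)$ ($n{\left(y,j \right)} = -6 + \left(j - 6\right) y = -6 + \left(-6 + j\right) y = -6 + y \left(-6 + j\right)$)
$p{\left(C \right)} = -5$ ($p{\left(C \right)} = 7 - 12 = -5$)
$q = -50177932$ ($q = \left(32 + \left(2807 - 5646\right)\right) \left(\left(-6 - -78 + 10 \left(-13\right)\right) + 17934\right) = \left(32 - 2839\right) \left(\left(-6 + 78 - 130\right) + 17934\right) = - 2807 \left(-58 + 17934\right) = \left(-2807\right) 17876 = -50177932$)
$q + B{\left(p{\left(4 \right)} \right)} = -50177932 + \left(115 - -5\right) = -50177932 + \left(115 + 5\right) = -50177932 + 120 = -50177812$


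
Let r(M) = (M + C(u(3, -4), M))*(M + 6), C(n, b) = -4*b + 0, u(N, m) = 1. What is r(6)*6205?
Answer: -1340280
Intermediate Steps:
C(n, b) = -4*b
r(M) = -3*M*(6 + M) (r(M) = (M - 4*M)*(M + 6) = (-3*M)*(6 + M) = -3*M*(6 + M))
r(6)*6205 = (3*6*(-6 - 1*6))*6205 = (3*6*(-6 - 6))*6205 = (3*6*(-12))*6205 = -216*6205 = -1340280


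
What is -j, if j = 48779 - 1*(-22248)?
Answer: -71027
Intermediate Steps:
j = 71027 (j = 48779 + 22248 = 71027)
-j = -1*71027 = -71027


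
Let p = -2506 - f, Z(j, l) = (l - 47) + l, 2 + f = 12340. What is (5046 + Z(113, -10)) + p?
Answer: -9865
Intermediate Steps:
f = 12338 (f = -2 + 12340 = 12338)
Z(j, l) = -47 + 2*l (Z(j, l) = (-47 + l) + l = -47 + 2*l)
p = -14844 (p = -2506 - 1*12338 = -2506 - 12338 = -14844)
(5046 + Z(113, -10)) + p = (5046 + (-47 + 2*(-10))) - 14844 = (5046 + (-47 - 20)) - 14844 = (5046 - 67) - 14844 = 4979 - 14844 = -9865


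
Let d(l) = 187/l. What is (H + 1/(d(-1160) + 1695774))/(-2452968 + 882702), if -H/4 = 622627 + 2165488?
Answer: 10968988945587610/1544433281592849 ≈ 7.1023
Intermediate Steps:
H = -11152460 (H = -4*(622627 + 2165488) = -4*2788115 = -11152460)
(H + 1/(d(-1160) + 1695774))/(-2452968 + 882702) = (-11152460 + 1/(187/(-1160) + 1695774))/(-2452968 + 882702) = (-11152460 + 1/(187*(-1/1160) + 1695774))/(-1570266) = (-11152460 + 1/(-187/1160 + 1695774))*(-1/1570266) = (-11152460 + 1/(1967097653/1160))*(-1/1570266) = (-11152460 + 1160/1967097653)*(-1/1570266) = -21937977891175220/1967097653*(-1/1570266) = 10968988945587610/1544433281592849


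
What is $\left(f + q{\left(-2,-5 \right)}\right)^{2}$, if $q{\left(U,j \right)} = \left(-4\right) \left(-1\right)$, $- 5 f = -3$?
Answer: $\frac{529}{25} \approx 21.16$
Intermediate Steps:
$f = \frac{3}{5}$ ($f = \left(- \frac{1}{5}\right) \left(-3\right) = \frac{3}{5} \approx 0.6$)
$q{\left(U,j \right)} = 4$
$\left(f + q{\left(-2,-5 \right)}\right)^{2} = \left(\frac{3}{5} + 4\right)^{2} = \left(\frac{23}{5}\right)^{2} = \frac{529}{25}$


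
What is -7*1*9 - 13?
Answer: -76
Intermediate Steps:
-7*1*9 - 13 = -7*9 - 13 = -63 - 13 = -76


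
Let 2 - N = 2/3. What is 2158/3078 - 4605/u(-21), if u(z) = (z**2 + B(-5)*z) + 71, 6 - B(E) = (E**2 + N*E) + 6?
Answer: -2039744/460161 ≈ -4.4327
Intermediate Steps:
N = 4/3 (N = 2 - 2/3 = 4/3 ≈ 1.3333)
B(E) = -E**2 - 4*E/3 (B(E) = 6 - ((E**2 + 4*E/3) + 6) = 6 - (6 + E**2 + 4*E/3) = 6 + (-6 - E**2 - 4*E/3) = -E**2 - 4*E/3)
u(z) = 71 + z**2 - 55*z/3 (u(z) = (z**2 + (-1/3*(-5)*(4 + 3*(-5)))*z) + 71 = (z**2 + (-1/3*(-5)*(4 - 15))*z) + 71 = (z**2 + (-1/3*(-5)*(-11))*z) + 71 = (z**2 - 55*z/3) + 71 = 71 + z**2 - 55*z/3)
2158/3078 - 4605/u(-21) = 2158/3078 - 4605/(71 + (-21)**2 - 55/3*(-21)) = 2158*(1/3078) - 4605/(71 + 441 + 385) = 1079/1539 - 4605/897 = 1079/1539 - 4605*1/897 = 1079/1539 - 1535/299 = -2039744/460161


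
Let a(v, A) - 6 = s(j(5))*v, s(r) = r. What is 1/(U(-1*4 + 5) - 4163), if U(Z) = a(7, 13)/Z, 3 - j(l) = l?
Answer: -1/4171 ≈ -0.00023975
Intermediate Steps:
j(l) = 3 - l
a(v, A) = 6 - 2*v (a(v, A) = 6 + (3 - 1*5)*v = 6 + (3 - 5)*v = 6 - 2*v)
U(Z) = -8/Z (U(Z) = (6 - 2*7)/Z = (6 - 14)/Z = -8/Z)
1/(U(-1*4 + 5) - 4163) = 1/(-8/(-1*4 + 5) - 4163) = 1/(-8/(-4 + 5) - 4163) = 1/(-8/1 - 4163) = 1/(-8*1 - 4163) = 1/(-8 - 4163) = 1/(-4171) = -1/4171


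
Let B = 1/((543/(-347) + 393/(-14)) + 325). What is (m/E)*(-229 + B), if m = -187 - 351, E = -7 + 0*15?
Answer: -176777102550/10044139 ≈ -17600.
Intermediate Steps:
E = -7 (E = -7 + 0 = -7)
B = 4858/1434877 (B = 1/((543*(-1/347) + 393*(-1/14)) + 325) = 1/((-543/347 - 393/14) + 325) = 1/(-143973/4858 + 325) = 1/(1434877/4858) = 4858/1434877 ≈ 0.0033857)
m = -538
(m/E)*(-229 + B) = (-538/(-7))*(-229 + 4858/1434877) = -538*(-⅐)*(-328581975/1434877) = (538/7)*(-328581975/1434877) = -176777102550/10044139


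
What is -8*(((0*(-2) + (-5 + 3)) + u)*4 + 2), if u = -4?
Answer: 176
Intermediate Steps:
-8*(((0*(-2) + (-5 + 3)) + u)*4 + 2) = -8*(((0*(-2) + (-5 + 3)) - 4)*4 + 2) = -8*(((0 - 2) - 4)*4 + 2) = -8*((-2 - 4)*4 + 2) = -8*(-6*4 + 2) = -8*(-24 + 2) = -8*(-22) = 176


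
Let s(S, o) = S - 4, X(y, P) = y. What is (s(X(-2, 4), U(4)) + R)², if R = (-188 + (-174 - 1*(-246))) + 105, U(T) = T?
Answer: 289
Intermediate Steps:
s(S, o) = -4 + S
R = -11 (R = (-188 + (-174 + 246)) + 105 = (-188 + 72) + 105 = -116 + 105 = -11)
(s(X(-2, 4), U(4)) + R)² = ((-4 - 2) - 11)² = (-6 - 11)² = (-17)² = 289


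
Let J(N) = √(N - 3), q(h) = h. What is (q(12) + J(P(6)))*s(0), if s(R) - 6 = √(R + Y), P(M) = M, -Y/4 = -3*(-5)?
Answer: 2*(3 + I*√15)*(12 + √3) ≈ 82.392 + 106.37*I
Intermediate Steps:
Y = -60 (Y = -(-12)*(-5) = -4*15 = -60)
J(N) = √(-3 + N)
s(R) = 6 + √(-60 + R) (s(R) = 6 + √(R - 60) = 6 + √(-60 + R))
(q(12) + J(P(6)))*s(0) = (12 + √(-3 + 6))*(6 + √(-60 + 0)) = (12 + √3)*(6 + √(-60)) = (12 + √3)*(6 + 2*I*√15) = (6 + 2*I*√15)*(12 + √3)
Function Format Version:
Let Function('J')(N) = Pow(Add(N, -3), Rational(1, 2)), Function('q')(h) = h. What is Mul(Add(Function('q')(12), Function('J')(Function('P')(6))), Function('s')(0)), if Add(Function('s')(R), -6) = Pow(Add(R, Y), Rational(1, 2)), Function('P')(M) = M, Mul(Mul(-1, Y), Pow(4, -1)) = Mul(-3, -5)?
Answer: Mul(2, Add(3, Mul(I, Pow(15, Rational(1, 2)))), Add(12, Pow(3, Rational(1, 2)))) ≈ Add(82.392, Mul(106.37, I))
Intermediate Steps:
Y = -60 (Y = Mul(-4, Mul(-3, -5)) = Mul(-4, 15) = -60)
Function('J')(N) = Pow(Add(-3, N), Rational(1, 2))
Function('s')(R) = Add(6, Pow(Add(-60, R), Rational(1, 2))) (Function('s')(R) = Add(6, Pow(Add(R, -60), Rational(1, 2))) = Add(6, Pow(Add(-60, R), Rational(1, 2))))
Mul(Add(Function('q')(12), Function('J')(Function('P')(6))), Function('s')(0)) = Mul(Add(12, Pow(Add(-3, 6), Rational(1, 2))), Add(6, Pow(Add(-60, 0), Rational(1, 2)))) = Mul(Add(12, Pow(3, Rational(1, 2))), Add(6, Pow(-60, Rational(1, 2)))) = Mul(Add(12, Pow(3, Rational(1, 2))), Add(6, Mul(2, I, Pow(15, Rational(1, 2))))) = Mul(Add(6, Mul(2, I, Pow(15, Rational(1, 2)))), Add(12, Pow(3, Rational(1, 2))))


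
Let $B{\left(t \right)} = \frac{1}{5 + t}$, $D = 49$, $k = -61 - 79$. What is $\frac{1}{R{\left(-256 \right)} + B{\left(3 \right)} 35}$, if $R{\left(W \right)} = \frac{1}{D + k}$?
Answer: $\frac{728}{3177} \approx 0.22915$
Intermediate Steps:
$k = -140$
$R{\left(W \right)} = - \frac{1}{91}$ ($R{\left(W \right)} = \frac{1}{49 - 140} = \frac{1}{-91} = - \frac{1}{91}$)
$\frac{1}{R{\left(-256 \right)} + B{\left(3 \right)} 35} = \frac{1}{- \frac{1}{91} + \frac{1}{5 + 3} \cdot 35} = \frac{1}{- \frac{1}{91} + \frac{1}{8} \cdot 35} = \frac{1}{- \frac{1}{91} + \frac{35}{8}} = \frac{1}{\frac{3177}{728}} = \frac{728}{3177}$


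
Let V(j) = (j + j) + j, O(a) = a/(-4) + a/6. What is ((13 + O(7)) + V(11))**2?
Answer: 297025/144 ≈ 2062.7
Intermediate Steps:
O(a) = -a/12 (O(a) = a*(-1/4) + a*(1/6) = -a/4 + a/6 = -a/12)
V(j) = 3*j (V(j) = 2*j + j = 3*j)
((13 + O(7)) + V(11))**2 = ((13 - 1/12*7) + 3*11)**2 = ((13 - 7/12) + 33)**2 = (149/12 + 33)**2 = (545/12)**2 = 297025/144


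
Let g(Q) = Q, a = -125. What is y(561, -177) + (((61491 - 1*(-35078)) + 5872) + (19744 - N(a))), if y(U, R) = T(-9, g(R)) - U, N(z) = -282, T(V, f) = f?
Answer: 121729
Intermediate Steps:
y(U, R) = R - U
y(561, -177) + (((61491 - 1*(-35078)) + 5872) + (19744 - N(a))) = (-177 - 1*561) + (((61491 - 1*(-35078)) + 5872) + (19744 - 1*(-282))) = (-177 - 561) + (((61491 + 35078) + 5872) + (19744 + 282)) = -738 + ((96569 + 5872) + 20026) = -738 + (102441 + 20026) = -738 + 122467 = 121729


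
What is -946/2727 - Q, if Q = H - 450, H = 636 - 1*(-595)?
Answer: -2130733/2727 ≈ -781.35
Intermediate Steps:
H = 1231 (H = 636 + 595 = 1231)
Q = 781 (Q = 1231 - 450 = 781)
-946/2727 - Q = -946/2727 - 1*781 = -946*1/2727 - 781 = -946/2727 - 781 = -2130733/2727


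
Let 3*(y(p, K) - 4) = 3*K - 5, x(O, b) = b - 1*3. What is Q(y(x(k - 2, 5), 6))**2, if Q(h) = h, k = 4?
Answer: 625/9 ≈ 69.444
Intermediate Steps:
x(O, b) = -3 + b (x(O, b) = b - 3 = -3 + b)
y(p, K) = 7/3 + K (y(p, K) = 4 + (3*K - 5)/3 = 4 + (-5 + 3*K)/3 = 4 + (-5/3 + K) = 7/3 + K)
Q(y(x(k - 2, 5), 6))**2 = (7/3 + 6)**2 = (25/3)**2 = 625/9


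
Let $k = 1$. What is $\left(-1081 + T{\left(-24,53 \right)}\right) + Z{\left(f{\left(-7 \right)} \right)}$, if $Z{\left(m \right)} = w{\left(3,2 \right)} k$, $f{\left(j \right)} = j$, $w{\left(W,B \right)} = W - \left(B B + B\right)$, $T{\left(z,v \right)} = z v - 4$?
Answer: $-2360$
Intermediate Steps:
$T{\left(z,v \right)} = -4 + v z$ ($T{\left(z,v \right)} = v z - 4 = -4 + v z$)
$w{\left(W,B \right)} = W - B - B^{2}$ ($w{\left(W,B \right)} = W - \left(B^{2} + B\right) = W - \left(B + B^{2}\right) = W - B - B^{2}$)
$Z{\left(m \right)} = -3$ ($Z{\left(m \right)} = \left(3 - 2 - 2^{2}\right) 1 = \left(3 - 2 - 4\right) 1 = \left(-3\right) 1 = -3$)
$\left(-1081 + T{\left(-24,53 \right)}\right) + Z{\left(f{\left(-7 \right)} \right)} = \left(-1081 + \left(-4 + 53 \left(-24\right)\right)\right) - 3 = \left(-1081 - 1276\right) - 3 = -2357 - 3 = -2360$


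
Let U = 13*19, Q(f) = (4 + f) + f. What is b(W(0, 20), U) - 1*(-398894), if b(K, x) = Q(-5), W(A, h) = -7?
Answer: 398888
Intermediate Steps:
Q(f) = 4 + 2*f
U = 247
b(K, x) = -6 (b(K, x) = 4 + 2*(-5) = 4 - 10 = -6)
b(W(0, 20), U) - 1*(-398894) = -6 - 1*(-398894) = -6 + 398894 = 398888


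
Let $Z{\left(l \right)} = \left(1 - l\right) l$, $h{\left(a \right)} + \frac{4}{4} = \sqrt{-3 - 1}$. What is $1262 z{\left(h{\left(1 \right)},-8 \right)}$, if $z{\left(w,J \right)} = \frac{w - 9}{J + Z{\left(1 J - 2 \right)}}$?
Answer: $\frac{6310}{59} - \frac{1262 i}{59} \approx 106.95 - 21.39 i$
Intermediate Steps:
$h{\left(a \right)} = -1 + 2 i$ ($h{\left(a \right)} = -1 + \sqrt{-3 - 1} = -1 + \sqrt{-4} = -1 + 2 i$)
$Z{\left(l \right)} = l \left(1 - l\right)$
$z{\left(w,J \right)} = \frac{-9 + w}{J + \left(-2 + J\right) \left(3 - J\right)}$ ($z{\left(w,J \right)} = \frac{w - 9}{J + \left(1 J - 2\right) \left(1 - \left(1 J - 2\right)\right)} = \frac{-9 + w}{J + \left(J - 2\right) \left(1 - \left(J - 2\right)\right)} = \frac{-9 + w}{J + \left(-2 + J\right) \left(1 - \left(-2 + J\right)\right)} = \frac{-9 + w}{J + \left(-2 + J\right) \left(3 - J\right)}$)
$1262 z{\left(h{\left(1 \right)},-8 \right)} = 1262 \frac{-9 - \left(1 - 2 i\right)}{-8 - \left(-3 - 8\right) \left(-2 - 8\right)} = 1262 \frac{-10 + 2 i}{-8 - \left(-11\right) \left(-10\right)} = 1262 \frac{-10 + 2 i}{-8 - 110} = 1262 \frac{-10 + 2 i}{-118} = 1262 \left(- \frac{-10 + 2 i}{118}\right) = 1262 \left(\frac{5}{59} - \frac{i}{59}\right) = \frac{6310}{59} - \frac{1262 i}{59}$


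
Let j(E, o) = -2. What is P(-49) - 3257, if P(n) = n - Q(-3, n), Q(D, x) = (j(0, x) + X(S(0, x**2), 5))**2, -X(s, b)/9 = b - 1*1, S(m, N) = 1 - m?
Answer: -4750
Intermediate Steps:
X(s, b) = 9 - 9*b (X(s, b) = -9*(b - 1*1) = -9*(b - 1) = -9*(-1 + b) = 9 - 9*b)
Q(D, x) = 1444 (Q(D, x) = (-2 + (9 - 9*5))**2 = (-2 + (9 - 45))**2 = (-2 - 36)**2 = (-38)**2 = 1444)
P(n) = -1444 + n (P(n) = n - 1*1444 = n - 1444 = -1444 + n)
P(-49) - 3257 = (-1444 - 49) - 3257 = -1493 - 3257 = -4750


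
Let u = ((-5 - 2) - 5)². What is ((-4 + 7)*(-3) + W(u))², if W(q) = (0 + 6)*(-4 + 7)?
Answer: 81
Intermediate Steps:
u = 144 (u = (-7 - 5)² = (-12)² = 144)
W(q) = 18 (W(q) = 6*3 = 18)
((-4 + 7)*(-3) + W(u))² = ((-4 + 7)*(-3) + 18)² = (3*(-3) + 18)² = (-9 + 18)² = 9² = 81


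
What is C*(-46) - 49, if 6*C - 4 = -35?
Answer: 566/3 ≈ 188.67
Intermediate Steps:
C = -31/6 (C = 2/3 + (1/6)*(-35) = 2/3 - 35/6 = -31/6 ≈ -5.1667)
C*(-46) - 49 = -31/6*(-46) - 49 = 713/3 - 49 = 566/3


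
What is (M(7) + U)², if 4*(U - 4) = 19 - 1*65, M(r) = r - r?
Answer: 225/4 ≈ 56.250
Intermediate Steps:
M(r) = 0
U = -15/2 (U = 4 + (19 - 1*65)/4 = 4 + (19 - 65)/4 = 4 + (¼)*(-46) = 4 - 23/2 = -15/2 ≈ -7.5000)
(M(7) + U)² = (0 - 15/2)² = (-15/2)² = 225/4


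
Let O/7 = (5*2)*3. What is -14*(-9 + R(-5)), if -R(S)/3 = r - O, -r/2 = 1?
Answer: -8778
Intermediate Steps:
r = -2 (r = -2*1 = -2)
O = 210 (O = 7*((5*2)*3) = 7*(10*3) = 7*30 = 210)
R(S) = 636 (R(S) = -3*(-2 - 1*210) = -3*(-2 - 210) = -3*(-212) = 636)
-14*(-9 + R(-5)) = -14*(-9 + 636) = -14*627 = -8778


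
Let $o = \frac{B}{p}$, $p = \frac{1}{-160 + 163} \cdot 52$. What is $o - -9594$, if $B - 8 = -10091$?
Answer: $\frac{468639}{52} \approx 9012.3$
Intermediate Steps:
$B = -10083$ ($B = 8 - 10091 = -10083$)
$p = \frac{52}{3}$ ($p = \frac{1}{3} \cdot 52 = \frac{52}{3} \approx 17.333$)
$o = - \frac{30249}{52}$ ($o = - \frac{10083}{\frac{52}{3}} = \left(-10083\right) \frac{3}{52} = - \frac{30249}{52} \approx -581.71$)
$o - -9594 = - \frac{30249}{52} - -9594 = - \frac{30249}{52} + 9594 = \frac{468639}{52}$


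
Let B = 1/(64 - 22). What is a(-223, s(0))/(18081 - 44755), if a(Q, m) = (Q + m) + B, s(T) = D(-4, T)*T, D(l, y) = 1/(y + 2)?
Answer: 9365/1120308 ≈ 0.0083593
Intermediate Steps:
D(l, y) = 1/(2 + y)
s(T) = T/(2 + T)
B = 1/42 ≈ 0.023810
a(Q, m) = 1/42 + Q + m (a(Q, m) = (Q + m) + 1/42 = 1/42 + Q + m)
a(-223, s(0))/(18081 - 44755) = (1/42 - 223 + 0/(2 + 0))/(18081 - 44755) = (1/42 - 223 + 0/2)/(-26674) = (1/42 - 223 + 0*(½))*(-1/26674) = (1/42 - 223 + 0)*(-1/26674) = -9365/42*(-1/26674) = 9365/1120308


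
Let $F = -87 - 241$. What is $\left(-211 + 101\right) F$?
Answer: $36080$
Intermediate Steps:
$F = -328$ ($F = -87 - 241 = -328$)
$\left(-211 + 101\right) F = \left(-211 + 101\right) \left(-328\right) = \left(-110\right) \left(-328\right) = 36080$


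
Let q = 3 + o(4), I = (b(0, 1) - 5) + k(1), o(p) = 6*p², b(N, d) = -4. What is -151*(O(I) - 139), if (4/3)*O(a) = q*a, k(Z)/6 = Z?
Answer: 218497/4 ≈ 54624.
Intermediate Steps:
k(Z) = 6*Z
I = -3 (I = (-4 - 5) + 6*1 = -9 + 6 = -3)
q = 99 (q = 3 + 6*4² = 3 + 6*16 = 3 + 96 = 99)
O(a) = 297*a/4 (O(a) = 3*(99*a)/4 = 297*a/4)
-151*(O(I) - 139) = -151*((297/4)*(-3) - 139) = -151*(-891/4 - 139) = -151*(-1447/4) = 218497/4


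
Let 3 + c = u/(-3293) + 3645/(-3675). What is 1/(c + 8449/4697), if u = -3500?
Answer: -541352735/611819739 ≈ -0.88482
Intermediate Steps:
c = -2363054/806785 (c = -3 + (-3500/(-3293) + 3645/(-3675)) = -3 + (-3500*(-1/3293) + 3645*(-1/3675)) = -3 + (3500/3293 - 243/245) = -3 + 57301/806785 = -2363054/806785 ≈ -2.9290)
1/(c + 8449/4697) = 1/(-2363054/806785 + 8449/4697) = 1/(-2363054/806785 + 8449*(1/4697)) = 1/(-2363054/806785 + 1207/671) = 1/(-611819739/541352735) = -541352735/611819739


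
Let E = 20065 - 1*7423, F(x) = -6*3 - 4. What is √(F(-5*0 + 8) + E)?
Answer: 2*√3155 ≈ 112.34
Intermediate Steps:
F(x) = -22 (F(x) = -18 - 4 = -22)
E = 12642 (E = 20065 - 7423 = 12642)
√(F(-5*0 + 8) + E) = √(-22 + 12642) = √12620 = 2*√3155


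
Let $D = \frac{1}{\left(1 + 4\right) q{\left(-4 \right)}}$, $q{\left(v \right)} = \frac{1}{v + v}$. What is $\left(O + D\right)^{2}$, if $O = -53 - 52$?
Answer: $\frac{284089}{25} \approx 11364.0$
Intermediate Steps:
$q{\left(v \right)} = \frac{1}{2 v}$
$O = -105$ ($O = -53 - 52 = -105$)
$D = - \frac{8}{5}$ ($D = \frac{1}{\left(1 + 4\right) \frac{1}{2 \left(-4\right)}} = \frac{1}{5 \cdot \frac{1}{2} \left(- \frac{1}{4}\right)} = \frac{1}{5 \left(- \frac{1}{8}\right)} = \frac{1}{- \frac{5}{8}} = - \frac{8}{5} \approx -1.6$)
$\left(O + D\right)^{2} = \left(-105 - \frac{8}{5}\right)^{2} = \left(- \frac{533}{5}\right)^{2} = \frac{284089}{25}$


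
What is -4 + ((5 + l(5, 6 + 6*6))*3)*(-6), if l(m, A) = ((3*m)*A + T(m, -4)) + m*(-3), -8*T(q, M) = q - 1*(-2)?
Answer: -44593/4 ≈ -11148.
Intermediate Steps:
T(q, M) = -¼ - q/8 (T(q, M) = -(q - 1*(-2))/8 = -(q + 2)/8 = -(2 + q)/8 = -¼ - q/8)
l(m, A) = -¼ - 25*m/8 + 3*A*m (l(m, A) = ((3*m)*A + (-¼ - m/8)) + m*(-3) = (3*A*m + (-¼ - m/8)) - 3*m = (-¼ - m/8 + 3*A*m) - 3*m = -¼ - 25*m/8 + 3*A*m)
-4 + ((5 + l(5, 6 + 6*6))*3)*(-6) = -4 + ((5 + (-¼ - 25/8*5 + 3*(6 + 6*6)*5))*3)*(-6) = -4 + ((5 + (-¼ - 125/8 + 3*(6 + 36)*5))*3)*(-6) = -4 + ((5 + (-¼ - 125/8 + 3*42*5))*3)*(-6) = -4 + ((5 + (-¼ - 125/8 + 630))*3)*(-6) = -4 + ((5 + 4913/8)*3)*(-6) = -4 + ((4953/8)*3)*(-6) = -4 + (14859/8)*(-6) = -4 - 44577/4 = -44593/4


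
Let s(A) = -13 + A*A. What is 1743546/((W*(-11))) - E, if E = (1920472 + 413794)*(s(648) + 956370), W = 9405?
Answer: -110785106061886792/34485 ≈ -3.2126e+12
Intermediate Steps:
s(A) = -13 + A**2
E = 3212559259426 (E = (1920472 + 413794)*((-13 + 648**2) + 956370) = 2334266*((-13 + 419904) + 956370) = 2334266*(419891 + 956370) = 2334266*1376261 = 3212559259426)
1743546/((W*(-11))) - E = 1743546/((9405*(-11))) - 1*3212559259426 = 1743546/(-103455) - 3212559259426 = 1743546*(-1/103455) - 3212559259426 = -581182/34485 - 3212559259426 = -110785106061886792/34485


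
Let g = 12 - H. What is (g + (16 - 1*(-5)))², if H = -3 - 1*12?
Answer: 2304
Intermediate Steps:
H = -15 (H = -3 - 12 = -15)
g = 27 (g = 12 - 1*(-15) = 12 + 15 = 27)
(g + (16 - 1*(-5)))² = (27 + (16 - 1*(-5)))² = (27 + (16 + 5))² = (27 + 21)² = 48² = 2304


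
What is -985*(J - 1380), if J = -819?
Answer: 2166015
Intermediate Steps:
-985*(J - 1380) = -985*(-819 - 1380) = -985*(-2199) = 2166015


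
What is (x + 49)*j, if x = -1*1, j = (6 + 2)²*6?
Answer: 18432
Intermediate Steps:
j = 384 (j = 8²*6 = 64*6 = 384)
x = -1
(x + 49)*j = (-1 + 49)*384 = 48*384 = 18432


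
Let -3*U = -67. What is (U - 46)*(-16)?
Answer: 1136/3 ≈ 378.67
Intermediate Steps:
U = 67/3 (U = -⅓*(-67) = 67/3 ≈ 22.333)
(U - 46)*(-16) = (67/3 - 46)*(-16) = -71/3*(-16) = 1136/3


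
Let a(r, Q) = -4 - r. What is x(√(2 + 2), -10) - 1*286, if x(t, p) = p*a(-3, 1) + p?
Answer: -286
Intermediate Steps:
x(t, p) = 0 (x(t, p) = p*(-4 - 1*(-3)) + p = p*(-4 + 3) + p = p*(-1) + p = -p + p = 0)
x(√(2 + 2), -10) - 1*286 = 0 - 1*286 = 0 - 286 = -286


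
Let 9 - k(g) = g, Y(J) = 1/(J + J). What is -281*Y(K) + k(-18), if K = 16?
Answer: 583/32 ≈ 18.219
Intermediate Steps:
Y(J) = 1/(2*J)
k(g) = 9 - g
-281*Y(K) + k(-18) = -281/(2*16) + (9 - 1*(-18)) = -281/(2*16) + (9 + 18) = -281*1/32 + 27 = -281/32 + 27 = 583/32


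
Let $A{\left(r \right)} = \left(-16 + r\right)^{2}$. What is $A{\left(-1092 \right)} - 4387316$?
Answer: $-3159652$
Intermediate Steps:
$A{\left(-1092 \right)} - 4387316 = \left(-16 - 1092\right)^{2} - 4387316 = \left(-1108\right)^{2} - 4387316 = 1227664 - 4387316 = -3159652$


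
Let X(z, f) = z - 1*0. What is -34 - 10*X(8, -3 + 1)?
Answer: -114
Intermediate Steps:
X(z, f) = z (X(z, f) = z + 0 = z)
-34 - 10*X(8, -3 + 1) = -34 - 10*8 = -34 - 80 = -114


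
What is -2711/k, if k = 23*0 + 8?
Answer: -2711/8 ≈ -338.88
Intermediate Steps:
k = 8 (k = 0 + 8 = 8)
-2711/k = -2711/8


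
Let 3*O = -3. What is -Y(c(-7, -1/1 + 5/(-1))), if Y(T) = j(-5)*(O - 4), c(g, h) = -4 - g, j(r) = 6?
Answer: 30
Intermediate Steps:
O = -1 (O = (⅓)*(-3) = -1)
Y(T) = -30 (Y(T) = 6*(-1 - 4) = 6*(-5) = -30)
-Y(c(-7, -1/1 + 5/(-1))) = -1*(-30) = 30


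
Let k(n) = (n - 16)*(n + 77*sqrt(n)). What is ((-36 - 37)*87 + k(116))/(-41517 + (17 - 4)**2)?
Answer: -5249/41348 - 3850*sqrt(29)/10337 ≈ -2.1326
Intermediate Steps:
k(n) = (-16 + n)*(n + 77*sqrt(n))
((-36 - 37)*87 + k(116))/(-41517 + (17 - 4)**2) = ((-36 - 37)*87 + (116**2 - 2464*sqrt(29) - 16*116 + 77*116**(3/2)))/(-41517 + (17 - 4)**2) = (-73*87 + (13456 - 2464*sqrt(29) - 1856 + 77*(232*sqrt(29))))/(-41517 + 13**2) = (-6351 + (13456 - 2464*sqrt(29) - 1856 + 17864*sqrt(29)))/(-41517 + 169) = (-6351 + (11600 + 15400*sqrt(29)))/(-41348) = (5249 + 15400*sqrt(29))*(-1/41348) = -5249/41348 - 3850*sqrt(29)/10337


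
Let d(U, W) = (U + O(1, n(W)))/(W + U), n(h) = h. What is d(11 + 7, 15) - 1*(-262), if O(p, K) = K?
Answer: 263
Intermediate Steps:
d(U, W) = 1 (d(U, W) = (U + W)/(W + U) = (U + W)/(U + W) = 1)
d(11 + 7, 15) - 1*(-262) = 1 - 1*(-262) = 1 + 262 = 263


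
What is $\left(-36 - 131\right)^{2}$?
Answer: $27889$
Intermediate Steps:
$\left(-36 - 131\right)^{2} = \left(-167\right)^{2} = 27889$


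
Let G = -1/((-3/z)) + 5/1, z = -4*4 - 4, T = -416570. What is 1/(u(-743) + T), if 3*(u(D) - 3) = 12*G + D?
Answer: -3/1250464 ≈ -2.3991e-6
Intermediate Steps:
z = -20 (z = -16 - 4 = -20)
G = -5/3 (G = -1/((-3/(-20))) + 5/1 = -1/((-3*(-1/20))) + 5*1 = -1/3/20 + 5 = -1*20/3 + 5 = -20/3 + 5 = -5/3 ≈ -1.6667)
u(D) = -11/3 + D/3 (u(D) = 3 + (12*(-5/3) + D)/3 = 3 + (-20 + D)/3 = 3 + (-20/3 + D/3) = -11/3 + D/3)
1/(u(-743) + T) = 1/((-11/3 + (1/3)*(-743)) - 416570) = 1/((-11/3 - 743/3) - 416570) = 1/(-754/3 - 416570) = 1/(-1250464/3) = -3/1250464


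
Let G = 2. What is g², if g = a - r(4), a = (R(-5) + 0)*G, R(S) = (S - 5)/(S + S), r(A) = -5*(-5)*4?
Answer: 9604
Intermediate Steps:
r(A) = 100 (r(A) = 25*4 = 100)
R(S) = (-5 + S)/(2*S) (R(S) = (-5 + S)/((2*S)) = (-5 + S)*(1/(2*S)) = (-5 + S)/(2*S))
a = 2 (a = ((½)*(-5 - 5)/(-5) + 0)*2 = ((½)*(-⅕)*(-10) + 0)*2 = (1 + 0)*2 = 1*2 = 2)
g = -98 (g = 2 - 1*100 = 2 - 100 = -98)
g² = (-98)² = 9604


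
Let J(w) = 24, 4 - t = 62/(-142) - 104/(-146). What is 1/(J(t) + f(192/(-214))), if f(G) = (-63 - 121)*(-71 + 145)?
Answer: -1/13592 ≈ -7.3573e-5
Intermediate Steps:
f(G) = -13616 (f(G) = -184*74 = -13616)
t = 19303/5183 (t = 4 - (62/(-142) - 104/(-146)) = 4 - (62*(-1/142) - 104*(-1/146)) = 4 - (-31/71 + 52/73) = 4 - 1*1429/5183 = 4 - 1429/5183 = 19303/5183 ≈ 3.7243)
1/(J(t) + f(192/(-214))) = 1/(24 - 13616) = 1/(-13592) = -1/13592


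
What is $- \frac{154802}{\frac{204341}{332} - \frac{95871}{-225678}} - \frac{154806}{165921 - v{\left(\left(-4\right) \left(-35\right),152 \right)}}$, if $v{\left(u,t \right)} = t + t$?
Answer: $- \frac{321343613854303714}{1273790637521215} \approx -252.27$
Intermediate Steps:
$v{\left(u,t \right)} = 2 t$
$- \frac{154802}{\frac{204341}{332} - \frac{95871}{-225678}} - \frac{154806}{165921 - v{\left(\left(-4\right) \left(-35\right),152 \right)}} = - \frac{154802}{\frac{204341}{332} - \frac{95871}{-225678}} - \frac{154806}{165921 - 2 \cdot 152} = - \frac{154802}{204341 \cdot \frac{1}{332} - - \frac{31957}{75226}} - \frac{154806}{165921 - 304} = - \frac{154802}{\frac{204341}{332} + \frac{31957}{75226}} - \frac{154806}{165921 - 304} = - \frac{154802}{\frac{7691182895}{12487516}} - \frac{154806}{165617} = \left(-154802\right) \frac{12487516}{7691182895} - \frac{154806}{165617} = - \frac{1933092451832}{7691182895} - \frac{154806}{165617} = - \frac{321343613854303714}{1273790637521215}$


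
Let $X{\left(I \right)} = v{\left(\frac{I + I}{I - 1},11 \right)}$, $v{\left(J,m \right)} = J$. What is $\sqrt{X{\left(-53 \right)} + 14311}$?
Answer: $\frac{5 \sqrt{46374}}{9} \approx 119.64$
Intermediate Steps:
$X{\left(I \right)} = \frac{2 I}{-1 + I}$ ($X{\left(I \right)} = \frac{I + I}{I - 1} = \frac{2 I}{-1 + I}$)
$\sqrt{X{\left(-53 \right)} + 14311} = \sqrt{2 \left(-53\right) \frac{1}{-1 - 53} + 14311} = \sqrt{2 \left(-53\right) \frac{1}{-54} + 14311} = \sqrt{2 \left(-53\right) \left(- \frac{1}{54}\right) + 14311} = \sqrt{\frac{53}{27} + 14311} = \sqrt{\frac{386450}{27}} = \frac{5 \sqrt{46374}}{9}$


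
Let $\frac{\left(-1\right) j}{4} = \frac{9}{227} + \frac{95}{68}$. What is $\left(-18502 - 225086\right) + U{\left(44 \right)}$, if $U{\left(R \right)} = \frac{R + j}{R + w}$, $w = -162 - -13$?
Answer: $- \frac{98700787279}{405195} \approx -2.4359 \cdot 10^{5}$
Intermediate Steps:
$j = - \frac{22177}{3859}$ ($j = - 4 \left(\frac{9}{227} + \frac{95}{68}\right) = \left(-4\right) \frac{22177}{15436} = - \frac{22177}{3859} \approx -5.7468$)
$w = -149$ ($w = -162 + 13 = -149$)
$U{\left(R \right)} = \frac{- \frac{22177}{3859} + R}{-149 + R}$ ($U{\left(R \right)} = \frac{R - \frac{22177}{3859}}{R - 149} = \frac{- \frac{22177}{3859} + R}{-149 + R}$)
$\left(-18502 - 225086\right) + U{\left(44 \right)} = \left(-18502 - 225086\right) + \frac{- \frac{22177}{3859} + 44}{-149 + 44} = -243588 + \frac{1}{-105} \cdot \frac{147619}{3859} = -243588 - \frac{147619}{405195} = - \frac{98700787279}{405195}$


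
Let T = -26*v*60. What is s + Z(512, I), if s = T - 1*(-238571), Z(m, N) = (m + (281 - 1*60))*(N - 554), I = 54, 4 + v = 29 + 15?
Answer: -190329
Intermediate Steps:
v = 40 (v = -4 + (29 + 15) = -4 + 44 = 40)
T = -62400 (T = -26*40*60 = -1040*60 = -62400)
Z(m, N) = (-554 + N)*(221 + m) (Z(m, N) = (m + (281 - 60))*(-554 + N) = (m + 221)*(-554 + N) = (221 + m)*(-554 + N) = (-554 + N)*(221 + m))
s = 176171 (s = -62400 - 1*(-238571) = -62400 + 238571 = 176171)
s + Z(512, I) = 176171 + (-122434 - 554*512 + 221*54 + 54*512) = 176171 + (-122434 - 283648 + 11934 + 27648) = 176171 - 366500 = -190329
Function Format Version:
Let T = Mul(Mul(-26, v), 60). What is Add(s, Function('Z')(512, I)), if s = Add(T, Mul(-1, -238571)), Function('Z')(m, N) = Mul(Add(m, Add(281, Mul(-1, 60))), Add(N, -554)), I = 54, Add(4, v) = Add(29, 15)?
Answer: -190329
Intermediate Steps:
v = 40 (v = Add(-4, Add(29, 15)) = Add(-4, 44) = 40)
T = -62400 (T = Mul(Mul(-26, 40), 60) = Mul(-1040, 60) = -62400)
Function('Z')(m, N) = Mul(Add(-554, N), Add(221, m)) (Function('Z')(m, N) = Mul(Add(m, Add(281, -60)), Add(-554, N)) = Mul(Add(m, 221), Add(-554, N)) = Mul(Add(221, m), Add(-554, N)) = Mul(Add(-554, N), Add(221, m)))
s = 176171 (s = Add(-62400, Mul(-1, -238571)) = Add(-62400, 238571) = 176171)
Add(s, Function('Z')(512, I)) = Add(176171, Add(-122434, Mul(-554, 512), Mul(221, 54), Mul(54, 512))) = Add(176171, Add(-122434, -283648, 11934, 27648)) = Add(176171, -366500) = -190329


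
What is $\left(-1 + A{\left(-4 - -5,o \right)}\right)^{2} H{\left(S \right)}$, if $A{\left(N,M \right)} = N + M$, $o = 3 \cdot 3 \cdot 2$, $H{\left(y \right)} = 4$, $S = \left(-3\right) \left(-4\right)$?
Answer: $1296$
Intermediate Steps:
$S = 12$
$o = 18$ ($o = 9 \cdot 2 = 18$)
$A{\left(N,M \right)} = M + N$
$\left(-1 + A{\left(-4 - -5,o \right)}\right)^{2} H{\left(S \right)} = \left(-1 + \left(18 - -1\right)\right)^{2} \cdot 4 = \left(-1 + \left(18 + \left(-4 + 5\right)\right)\right)^{2} \cdot 4 = \left(-1 + \left(18 + 1\right)\right)^{2} \cdot 4 = \left(-1 + 19\right)^{2} \cdot 4 = 18^{2} \cdot 4 = 324 \cdot 4 = 1296$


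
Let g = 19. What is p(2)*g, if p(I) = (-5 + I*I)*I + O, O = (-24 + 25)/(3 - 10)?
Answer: -285/7 ≈ -40.714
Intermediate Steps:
O = -1/7 (O = 1/(-7) = 1*(-1/7) = -1/7 ≈ -0.14286)
p(I) = -1/7 + I*(-5 + I**2) (p(I) = (-5 + I*I)*I - 1/7 = (-5 + I**2)*I - 1/7 = I*(-5 + I**2) - 1/7 = -1/7 + I*(-5 + I**2))
p(2)*g = (-1/7 + 2**3 - 5*2)*19 = (-1/7 + 8 - 10)*19 = -15/7*19 = -285/7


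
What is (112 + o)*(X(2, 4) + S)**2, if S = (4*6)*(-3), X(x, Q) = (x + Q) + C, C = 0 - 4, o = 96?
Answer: 1019200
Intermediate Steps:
C = -4
X(x, Q) = -4 + Q + x (X(x, Q) = (x + Q) - 4 = (Q + x) - 4 = -4 + Q + x)
S = -72 (S = 24*(-3) = -72)
(112 + o)*(X(2, 4) + S)**2 = (112 + 96)*((-4 + 4 + 2) - 72)**2 = 208*(2 - 72)**2 = 208*(-70)**2 = 208*4900 = 1019200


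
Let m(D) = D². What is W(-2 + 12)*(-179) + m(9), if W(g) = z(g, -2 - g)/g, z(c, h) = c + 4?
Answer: -848/5 ≈ -169.60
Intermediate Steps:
z(c, h) = 4 + c
W(g) = (4 + g)/g
W(-2 + 12)*(-179) + m(9) = ((4 + (-2 + 12))/(-2 + 12))*(-179) + 9² = ((4 + 10)/10)*(-179) + 81 = ((⅒)*14)*(-179) + 81 = (7/5)*(-179) + 81 = -1253/5 + 81 = -848/5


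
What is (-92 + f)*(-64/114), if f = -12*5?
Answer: 256/3 ≈ 85.333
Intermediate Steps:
f = -60
(-92 + f)*(-64/114) = (-92 - 60)*(-64/114) = -(-9728)/114 = -152*(-32/57) = 256/3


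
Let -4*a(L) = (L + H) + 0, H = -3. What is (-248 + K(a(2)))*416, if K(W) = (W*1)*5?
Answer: -102648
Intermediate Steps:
a(L) = ¾ - L/4 (a(L) = -((L - 3) + 0)/4 = -((-3 + L) + 0)/4 = -(-3 + L)/4 = ¾ - L/4)
K(W) = 5*W (K(W) = W*5 = 5*W)
(-248 + K(a(2)))*416 = (-248 + 5*(¾ - ¼*2))*416 = (-248 + 5*(¾ - ½))*416 = (-248 + 5*(¼))*416 = (-248 + 5/4)*416 = -987/4*416 = -102648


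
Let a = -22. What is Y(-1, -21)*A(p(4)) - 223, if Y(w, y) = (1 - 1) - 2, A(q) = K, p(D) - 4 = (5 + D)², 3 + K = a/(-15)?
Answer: -3299/15 ≈ -219.93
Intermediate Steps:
K = -23/15 (K = -3 - 22/(-15) = -3 - 22*(-1/15) = -3 + 22/15 = -23/15 ≈ -1.5333)
p(D) = 4 + (5 + D)²
A(q) = -23/15
Y(w, y) = -2 (Y(w, y) = 0 - 2 = -2)
Y(-1, -21)*A(p(4)) - 223 = -2*(-23/15) - 223 = 46/15 - 223 = -3299/15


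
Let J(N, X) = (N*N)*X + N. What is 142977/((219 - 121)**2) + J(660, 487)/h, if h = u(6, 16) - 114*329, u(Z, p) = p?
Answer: -203201179971/36005396 ≈ -5643.6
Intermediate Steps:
J(N, X) = N + X*N**2 (J(N, X) = N**2*X + N = X*N**2 + N = N + X*N**2)
h = -37490 (h = 16 - 114*329 = 16 - 37506 = -37490)
142977/((219 - 121)**2) + J(660, 487)/h = 142977/((219 - 121)**2) + (660*(1 + 660*487))/(-37490) = 142977/(98**2) + (660*(1 + 321420))*(-1/37490) = 142977/9604 + (660*321421)*(-1/37490) = 142977*(1/9604) + 212137860*(-1/37490) = 142977/9604 - 21213786/3749 = -203201179971/36005396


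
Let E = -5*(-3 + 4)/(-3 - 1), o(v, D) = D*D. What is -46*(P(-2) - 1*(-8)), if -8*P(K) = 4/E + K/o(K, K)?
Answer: -14099/40 ≈ -352.48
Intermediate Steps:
o(v, D) = D²
E = 5/4 (E = -5/((-4/1)) = -5/((-4*1)) = -5/(-4) = -5*(-¼) = 5/4 ≈ 1.2500)
P(K) = -⅖ - 1/(8*K) (P(K) = -(4/(5/4) + K/(K²))/8 = -(4*(⅘) + K/K²)/8 = -(16/5 + 1/K)/8 = -⅖ - 1/(8*K))
-46*(P(-2) - 1*(-8)) = -46*((1/40)*(-5 - 16*(-2))/(-2) - 1*(-8)) = -46*((1/40)*(-½)*(-5 + 32) + 8) = -46*((1/40)*(-½)*27 + 8) = -46*(-27/80 + 8) = -46*613/80 = -14099/40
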